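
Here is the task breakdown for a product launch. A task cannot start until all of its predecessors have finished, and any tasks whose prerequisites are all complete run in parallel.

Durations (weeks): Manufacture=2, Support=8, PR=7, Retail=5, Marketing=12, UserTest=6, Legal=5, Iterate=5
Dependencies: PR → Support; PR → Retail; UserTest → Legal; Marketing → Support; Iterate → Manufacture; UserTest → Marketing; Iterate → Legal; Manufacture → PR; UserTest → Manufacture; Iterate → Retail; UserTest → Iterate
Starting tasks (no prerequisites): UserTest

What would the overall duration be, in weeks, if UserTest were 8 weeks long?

Actual critical path: UserTest→Iterate→Manufacture→PR→Support = 6+5+2+7+8 = 28 ⇒ 28 weeks.
UserTest is on the critical path; changing it to 8 makes that path 30 weeks.
The critical path is still UserTest→Iterate→Manufacture→PR→Support; finish is now 30 weeks.

30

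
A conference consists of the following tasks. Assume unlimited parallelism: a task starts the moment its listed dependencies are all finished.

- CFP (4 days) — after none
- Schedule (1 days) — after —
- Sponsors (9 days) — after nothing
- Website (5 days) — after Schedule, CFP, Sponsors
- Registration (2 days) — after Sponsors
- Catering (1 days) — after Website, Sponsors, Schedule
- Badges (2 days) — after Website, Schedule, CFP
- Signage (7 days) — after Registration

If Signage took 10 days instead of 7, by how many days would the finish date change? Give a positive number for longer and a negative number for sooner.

3

As given, the longest chain is Sponsors→Registration→Signage = 9+2+7 = 18, so the finish is 18 days.
Since Signage is critical, the +3 change carries straight to that chain (now 21 days).
The critical path is still Sponsors→Registration→Signage; finish is now 21 days.
Change in finish: 21 − 18 = +3 days.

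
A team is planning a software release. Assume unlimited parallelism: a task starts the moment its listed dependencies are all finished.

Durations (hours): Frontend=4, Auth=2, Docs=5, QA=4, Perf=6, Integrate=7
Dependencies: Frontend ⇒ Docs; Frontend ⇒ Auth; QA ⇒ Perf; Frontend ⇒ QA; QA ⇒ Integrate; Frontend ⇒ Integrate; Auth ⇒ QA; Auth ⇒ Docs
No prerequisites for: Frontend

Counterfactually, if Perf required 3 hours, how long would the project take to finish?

Actual critical path: Frontend→Auth→QA→Integrate = 4+2+4+7 = 17 ⇒ 17 hours.
Perf has 1 hour of float (longest path through it is 16).
That remains the longest chain; total 17 hours.

17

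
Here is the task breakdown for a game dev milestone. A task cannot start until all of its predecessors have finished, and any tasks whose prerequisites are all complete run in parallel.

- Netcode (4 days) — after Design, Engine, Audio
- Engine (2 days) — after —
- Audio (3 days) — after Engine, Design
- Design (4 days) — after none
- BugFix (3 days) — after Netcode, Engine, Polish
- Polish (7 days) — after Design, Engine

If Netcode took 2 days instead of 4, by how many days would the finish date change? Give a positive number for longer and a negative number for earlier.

0

Critical path before the change: Design→Audio→Netcode→BugFix = 4+3+4+3 = 14 giving 14 days.
Netcode lies on that path, so at 2 days the path becomes 12 days.
The binding chain switches to Design→Polish→BugFix = 4+7+3 = 14; finish 14 days.
Change in finish: 14 − 14 = +0 days.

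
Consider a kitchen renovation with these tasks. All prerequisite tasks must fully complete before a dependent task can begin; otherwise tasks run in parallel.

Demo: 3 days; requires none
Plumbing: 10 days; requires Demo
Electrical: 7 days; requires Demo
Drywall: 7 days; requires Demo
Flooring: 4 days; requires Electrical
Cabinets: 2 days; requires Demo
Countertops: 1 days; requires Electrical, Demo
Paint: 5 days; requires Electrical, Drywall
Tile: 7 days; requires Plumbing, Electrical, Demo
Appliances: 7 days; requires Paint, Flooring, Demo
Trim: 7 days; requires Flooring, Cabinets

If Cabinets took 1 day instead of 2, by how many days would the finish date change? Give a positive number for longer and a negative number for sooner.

0

The binding path is Demo→Electrical→Paint→Appliances = 3+7+5+7 = 22; finish at 22 days.
The longest path through Cabinets is only 12 days, so Cabinets has float 10.
No other chain overtakes it, so the finish is 22 days.
Change in finish: 22 − 22 = +0 days.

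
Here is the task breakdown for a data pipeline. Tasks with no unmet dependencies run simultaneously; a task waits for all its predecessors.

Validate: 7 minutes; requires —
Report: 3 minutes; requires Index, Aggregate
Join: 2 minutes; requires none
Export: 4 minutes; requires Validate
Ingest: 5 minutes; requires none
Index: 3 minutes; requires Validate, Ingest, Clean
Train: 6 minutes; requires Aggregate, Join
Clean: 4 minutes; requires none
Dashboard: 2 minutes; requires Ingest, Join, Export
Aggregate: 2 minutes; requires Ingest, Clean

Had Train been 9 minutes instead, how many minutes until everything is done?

Baseline: Ingest→Aggregate→Train = 5+2+6 = 13 → 13 minutes.
Train is on the critical path; changing it to 9 makes that path 16 minutes.
The critical path is still Ingest→Aggregate→Train; finish is now 16 minutes.

16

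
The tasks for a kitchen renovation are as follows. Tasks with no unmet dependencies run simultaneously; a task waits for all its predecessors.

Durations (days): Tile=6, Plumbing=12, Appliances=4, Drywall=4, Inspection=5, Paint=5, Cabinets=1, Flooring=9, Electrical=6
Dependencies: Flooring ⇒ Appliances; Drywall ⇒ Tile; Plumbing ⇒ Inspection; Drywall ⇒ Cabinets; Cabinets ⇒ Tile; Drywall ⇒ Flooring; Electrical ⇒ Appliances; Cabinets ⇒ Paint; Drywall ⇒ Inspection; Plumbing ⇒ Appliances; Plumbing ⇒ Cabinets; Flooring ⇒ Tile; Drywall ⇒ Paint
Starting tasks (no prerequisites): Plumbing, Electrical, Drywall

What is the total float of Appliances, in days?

2

The longest chain is Plumbing→Cabinets→Tile = 12+1+6 = 19; overall finish 19 days.
Appliances finishes as early as 17 and must finish by 19.
Float = 19 − 17 = 2.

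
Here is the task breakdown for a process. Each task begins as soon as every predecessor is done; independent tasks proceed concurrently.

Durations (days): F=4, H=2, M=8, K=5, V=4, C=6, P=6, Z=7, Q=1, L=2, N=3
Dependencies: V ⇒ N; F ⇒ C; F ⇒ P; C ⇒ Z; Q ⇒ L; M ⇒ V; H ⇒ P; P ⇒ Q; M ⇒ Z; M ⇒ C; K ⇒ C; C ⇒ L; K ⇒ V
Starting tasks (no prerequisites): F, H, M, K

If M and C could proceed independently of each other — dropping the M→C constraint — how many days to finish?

18

With the dependency in place, M→C→Z = 8+6+7 = 21 sets the finish at 21 days.
Without M→C, C's earliest start moves from 8 to 5.
After: K→C→Z = 5+6+7 = 18 → 18 days.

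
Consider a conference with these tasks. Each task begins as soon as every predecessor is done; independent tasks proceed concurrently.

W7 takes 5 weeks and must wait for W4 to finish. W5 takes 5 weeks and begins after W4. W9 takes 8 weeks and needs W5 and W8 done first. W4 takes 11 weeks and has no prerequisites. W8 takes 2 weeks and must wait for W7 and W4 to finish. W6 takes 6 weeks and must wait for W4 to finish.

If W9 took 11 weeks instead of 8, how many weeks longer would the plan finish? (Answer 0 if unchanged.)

3

Baseline: W4→W7→W8→W9 = 11+5+2+8 = 26 → 26 weeks.
Since W9 is critical, the +3 change carries straight to that chain (now 29 weeks).
That remains the longest chain; total 29 weeks.
Change in finish: 29 − 26 = +3 weeks.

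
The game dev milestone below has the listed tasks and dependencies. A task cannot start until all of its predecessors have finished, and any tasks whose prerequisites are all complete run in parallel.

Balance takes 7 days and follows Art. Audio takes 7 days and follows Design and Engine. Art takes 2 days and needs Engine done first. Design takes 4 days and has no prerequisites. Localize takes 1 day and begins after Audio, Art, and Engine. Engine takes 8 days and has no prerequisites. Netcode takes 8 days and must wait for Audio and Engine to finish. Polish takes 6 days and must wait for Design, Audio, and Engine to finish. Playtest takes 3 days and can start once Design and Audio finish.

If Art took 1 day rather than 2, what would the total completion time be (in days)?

Baseline: Engine→Audio→Netcode = 8+7+8 = 23 → 23 days.
The longest path through Art is only 17 days, so Art has float 6.
That remains the longest chain; total 23 days.

23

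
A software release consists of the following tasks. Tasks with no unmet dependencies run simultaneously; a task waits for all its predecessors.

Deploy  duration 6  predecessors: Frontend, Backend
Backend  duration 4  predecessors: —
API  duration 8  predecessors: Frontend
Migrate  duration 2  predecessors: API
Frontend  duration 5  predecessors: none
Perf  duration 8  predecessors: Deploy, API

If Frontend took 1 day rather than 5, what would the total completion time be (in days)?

18

The binding path is Frontend→API→Perf = 5+8+8 = 21; finish at 21 days.
Since Frontend is critical, the -4 change carries straight to that chain (now 17 days).
New critical path: Backend→Deploy→Perf = 4+6+8 = 18 ⇒ 18 days.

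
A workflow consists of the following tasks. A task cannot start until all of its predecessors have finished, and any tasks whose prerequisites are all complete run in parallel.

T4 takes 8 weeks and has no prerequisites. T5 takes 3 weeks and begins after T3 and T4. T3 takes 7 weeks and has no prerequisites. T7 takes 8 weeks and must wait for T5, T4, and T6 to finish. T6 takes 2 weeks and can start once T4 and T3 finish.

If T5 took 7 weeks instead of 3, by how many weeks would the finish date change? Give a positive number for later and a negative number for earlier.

4

Baseline: T4→T5→T7 = 8+3+8 = 19 → 19 weeks.
T5 is on the critical path; changing it to 7 makes that path 23 weeks.
The critical path is still T4→T5→T7; finish is now 23 weeks.
Change in finish: 23 − 19 = +4 weeks.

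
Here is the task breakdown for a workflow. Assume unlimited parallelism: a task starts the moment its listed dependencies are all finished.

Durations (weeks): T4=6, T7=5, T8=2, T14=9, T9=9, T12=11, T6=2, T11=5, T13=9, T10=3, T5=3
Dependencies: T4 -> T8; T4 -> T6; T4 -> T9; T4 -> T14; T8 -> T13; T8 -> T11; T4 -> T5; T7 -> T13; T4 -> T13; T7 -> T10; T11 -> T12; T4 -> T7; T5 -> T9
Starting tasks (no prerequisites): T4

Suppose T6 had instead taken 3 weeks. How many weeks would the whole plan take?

24

Actual critical path: T4→T8→T11→T12 = 6+2+5+11 = 24 ⇒ 24 weeks.
T6 is off the critical path — its longest chain is 8 weeks, giving 16 of slack.
That remains the longest chain; total 24 weeks.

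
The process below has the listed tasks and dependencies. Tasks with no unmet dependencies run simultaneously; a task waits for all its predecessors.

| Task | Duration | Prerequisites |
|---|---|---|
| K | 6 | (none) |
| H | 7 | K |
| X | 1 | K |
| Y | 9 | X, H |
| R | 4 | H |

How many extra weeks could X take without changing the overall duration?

6

The longest chain is K→H→Y = 6+7+9 = 22; overall finish 22 weeks.
Longest path through X: 16 weeks (earliest finish 7, latest finish 13).
So X can slip 13 − 7 = 6 weeks.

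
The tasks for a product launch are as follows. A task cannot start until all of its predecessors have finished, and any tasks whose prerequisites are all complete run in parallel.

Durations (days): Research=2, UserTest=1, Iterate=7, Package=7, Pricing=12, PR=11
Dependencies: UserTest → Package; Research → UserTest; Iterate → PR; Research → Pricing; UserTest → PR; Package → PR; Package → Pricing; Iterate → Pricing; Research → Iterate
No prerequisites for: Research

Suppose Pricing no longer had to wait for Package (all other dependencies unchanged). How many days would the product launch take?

With the dependency in place, Research→UserTest→Package→Pricing = 2+1+7+12 = 22 sets the finish at 22 days.
Without Package→Pricing, Pricing's earliest start moves from 10 to 9.
New critical path: Research→UserTest→Package→PR = 2+1+7+11 = 21 ⇒ 21 days.

21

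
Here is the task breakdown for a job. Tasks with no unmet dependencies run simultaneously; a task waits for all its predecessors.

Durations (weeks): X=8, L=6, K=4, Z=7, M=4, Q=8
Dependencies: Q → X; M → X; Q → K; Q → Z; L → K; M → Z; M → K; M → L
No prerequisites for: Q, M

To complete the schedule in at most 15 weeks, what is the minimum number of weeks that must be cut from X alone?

Current finish: 16 weeks; target: 15.
X is on every critical path, so each week cut from X cuts the finish by one (this holds down to a finish of 15).
Need 16 − 15 = 1 week off X → X becomes 7 weeks, finish becomes 15.

1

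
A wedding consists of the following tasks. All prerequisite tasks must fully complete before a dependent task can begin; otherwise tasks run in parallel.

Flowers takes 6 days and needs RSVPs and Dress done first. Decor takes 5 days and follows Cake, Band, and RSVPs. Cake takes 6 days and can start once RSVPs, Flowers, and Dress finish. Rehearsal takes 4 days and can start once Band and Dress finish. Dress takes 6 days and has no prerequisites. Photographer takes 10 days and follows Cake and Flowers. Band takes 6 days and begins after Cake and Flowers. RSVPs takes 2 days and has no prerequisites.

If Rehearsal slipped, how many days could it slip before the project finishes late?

1

Critical path: Dress→Flowers→Cake→Band→Decor = 6+6+6+6+5 = 29, so the finish is 29 days.
Rehearsal finishes as early as 28 and must finish by 29.
So Rehearsal can slip 29 − 28 = 1 day.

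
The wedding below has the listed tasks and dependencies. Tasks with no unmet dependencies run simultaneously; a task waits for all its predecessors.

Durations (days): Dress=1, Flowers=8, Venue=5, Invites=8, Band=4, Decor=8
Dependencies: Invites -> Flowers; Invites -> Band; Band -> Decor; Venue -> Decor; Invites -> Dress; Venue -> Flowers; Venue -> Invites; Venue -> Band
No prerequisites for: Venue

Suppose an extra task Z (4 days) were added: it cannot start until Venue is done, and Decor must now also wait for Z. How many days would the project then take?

Originally the project takes 25 days.
With Z inserted, Decor now waits for max(Venue, Band, Z).
New critical path: Venue→Invites→Band→Decor = 5+8+4+8 = 25 ⇒ 25 days.

25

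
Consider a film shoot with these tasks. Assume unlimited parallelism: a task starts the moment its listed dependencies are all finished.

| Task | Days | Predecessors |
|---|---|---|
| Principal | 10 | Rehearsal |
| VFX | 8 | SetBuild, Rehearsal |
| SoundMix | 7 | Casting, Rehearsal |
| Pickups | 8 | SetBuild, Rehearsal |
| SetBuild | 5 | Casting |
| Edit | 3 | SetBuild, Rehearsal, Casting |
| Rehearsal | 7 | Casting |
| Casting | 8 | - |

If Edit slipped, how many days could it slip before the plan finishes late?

Critical path: Casting→Rehearsal→Principal = 8+7+10 = 25, so the finish is 25 days.
Edit finishes as early as 18 and must finish by 25.
Slack of Edit = 22 − 15 = 7 days.

7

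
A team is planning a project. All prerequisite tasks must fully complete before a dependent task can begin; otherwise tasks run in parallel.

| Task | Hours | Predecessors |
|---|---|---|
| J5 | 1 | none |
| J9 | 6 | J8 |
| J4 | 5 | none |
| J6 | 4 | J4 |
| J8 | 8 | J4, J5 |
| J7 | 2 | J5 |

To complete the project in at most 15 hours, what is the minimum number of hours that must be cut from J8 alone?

Current finish: 19 hours; target: 15.
J8 is on every critical path, so each hour cut from J8 cuts the finish by one (this holds down to a finish of 12).
Need 19 − 15 = 4 hours off J8 → J8 becomes 4 hours, finish becomes 15.

4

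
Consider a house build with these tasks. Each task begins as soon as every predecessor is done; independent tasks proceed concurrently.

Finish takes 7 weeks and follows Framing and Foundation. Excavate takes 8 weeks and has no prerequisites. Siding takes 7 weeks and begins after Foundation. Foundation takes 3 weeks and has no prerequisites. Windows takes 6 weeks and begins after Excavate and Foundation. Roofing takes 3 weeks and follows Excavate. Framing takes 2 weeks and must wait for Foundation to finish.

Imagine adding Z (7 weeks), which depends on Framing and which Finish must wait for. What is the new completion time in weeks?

Originally the house build takes 14 weeks.
With Z inserted, Finish now waits for max(Framing, Foundation, Z).
New critical path: Foundation→Framing→Z→Finish = 3+2+7+7 = 19 ⇒ 19 weeks.

19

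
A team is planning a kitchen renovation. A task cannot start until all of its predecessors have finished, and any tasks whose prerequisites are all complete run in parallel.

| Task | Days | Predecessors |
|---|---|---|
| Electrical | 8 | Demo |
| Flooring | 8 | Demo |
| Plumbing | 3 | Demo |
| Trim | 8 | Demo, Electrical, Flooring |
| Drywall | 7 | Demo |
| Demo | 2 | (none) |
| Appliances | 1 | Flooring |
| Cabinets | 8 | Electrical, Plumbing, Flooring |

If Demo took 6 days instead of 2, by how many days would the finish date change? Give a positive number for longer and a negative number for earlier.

4

Actual critical path: Demo→Electrical→Cabinets = 2+8+8 = 18 ⇒ 18 days.
Demo lies on that path, so at 6 days the path becomes 22 days.
The critical path is still Demo→Electrical→Cabinets; finish is now 22 days.
Change in finish: 22 − 18 = +4 days.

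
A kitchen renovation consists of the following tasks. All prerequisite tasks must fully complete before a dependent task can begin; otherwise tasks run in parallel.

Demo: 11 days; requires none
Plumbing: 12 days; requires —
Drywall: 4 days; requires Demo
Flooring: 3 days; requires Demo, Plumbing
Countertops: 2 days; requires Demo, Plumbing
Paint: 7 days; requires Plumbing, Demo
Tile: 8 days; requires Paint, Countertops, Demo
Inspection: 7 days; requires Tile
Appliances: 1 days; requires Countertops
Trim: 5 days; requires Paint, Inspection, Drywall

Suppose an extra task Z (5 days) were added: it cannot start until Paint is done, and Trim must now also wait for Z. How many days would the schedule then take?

Originally the schedule takes 39 days.
With Z inserted, Trim now waits for max(Paint, Inspection, Drywall, Z).
New critical path: Plumbing→Paint→Tile→Inspection→Trim = 12+7+8+7+5 = 39 ⇒ 39 days.

39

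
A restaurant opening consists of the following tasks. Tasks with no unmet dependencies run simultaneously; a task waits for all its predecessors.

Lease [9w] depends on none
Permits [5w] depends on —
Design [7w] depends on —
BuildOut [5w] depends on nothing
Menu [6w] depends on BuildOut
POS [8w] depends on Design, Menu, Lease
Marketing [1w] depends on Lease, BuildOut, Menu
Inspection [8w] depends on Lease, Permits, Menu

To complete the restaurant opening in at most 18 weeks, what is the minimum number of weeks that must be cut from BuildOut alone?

Current finish: 19 weeks; target: 18.
BuildOut is on every critical path, so each week cut from BuildOut cuts the finish by one (this holds down to a finish of 17).
Need 19 − 18 = 1 week off BuildOut → BuildOut becomes 4 weeks, finish becomes 18.

1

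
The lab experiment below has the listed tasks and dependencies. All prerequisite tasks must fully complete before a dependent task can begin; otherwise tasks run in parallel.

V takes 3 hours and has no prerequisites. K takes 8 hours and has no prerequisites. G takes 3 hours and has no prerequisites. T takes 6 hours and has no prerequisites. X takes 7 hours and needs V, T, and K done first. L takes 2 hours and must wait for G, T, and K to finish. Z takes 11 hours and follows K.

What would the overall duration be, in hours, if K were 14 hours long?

Baseline: K→Z = 8+11 = 19 → 19 hours.
K is on the critical path; changing it to 14 makes that path 25 hours.
The critical path is still K→Z; finish is now 25 hours.

25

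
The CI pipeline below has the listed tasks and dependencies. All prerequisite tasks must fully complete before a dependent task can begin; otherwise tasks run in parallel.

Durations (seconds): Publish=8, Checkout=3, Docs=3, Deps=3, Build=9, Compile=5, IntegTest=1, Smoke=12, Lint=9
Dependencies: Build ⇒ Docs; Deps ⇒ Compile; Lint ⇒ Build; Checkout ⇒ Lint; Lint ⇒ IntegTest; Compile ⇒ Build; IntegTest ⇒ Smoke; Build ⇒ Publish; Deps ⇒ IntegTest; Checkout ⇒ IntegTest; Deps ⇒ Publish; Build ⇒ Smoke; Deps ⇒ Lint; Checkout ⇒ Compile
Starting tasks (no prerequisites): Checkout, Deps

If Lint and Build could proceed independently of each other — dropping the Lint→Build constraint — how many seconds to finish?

29

With the dependency in place, Checkout→Lint→Build→Smoke = 3+9+9+12 = 33 sets the finish at 33 seconds.
Without Lint→Build, Build's earliest start moves from 12 to 8.
New critical path: Checkout→Compile→Build→Smoke = 3+5+9+12 = 29 ⇒ 29 seconds.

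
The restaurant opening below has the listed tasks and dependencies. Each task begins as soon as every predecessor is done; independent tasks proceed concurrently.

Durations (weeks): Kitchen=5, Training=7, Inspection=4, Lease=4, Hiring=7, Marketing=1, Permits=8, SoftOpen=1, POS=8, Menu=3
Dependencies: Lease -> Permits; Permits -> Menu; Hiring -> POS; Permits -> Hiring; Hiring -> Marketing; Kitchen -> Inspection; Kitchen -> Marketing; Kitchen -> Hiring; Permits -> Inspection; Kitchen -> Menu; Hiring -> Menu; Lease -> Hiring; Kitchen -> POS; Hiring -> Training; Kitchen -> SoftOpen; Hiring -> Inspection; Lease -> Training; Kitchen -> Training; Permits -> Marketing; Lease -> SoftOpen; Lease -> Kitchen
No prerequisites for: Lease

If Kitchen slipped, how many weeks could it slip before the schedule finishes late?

Lease→Permits→Hiring→POS = 4+8+7+8 = 27 sets the makespan at 27 weeks.
Kitchen finishes as early as 9 and must finish by 12.
So Kitchen can slip 12 − 9 = 3 weeks.

3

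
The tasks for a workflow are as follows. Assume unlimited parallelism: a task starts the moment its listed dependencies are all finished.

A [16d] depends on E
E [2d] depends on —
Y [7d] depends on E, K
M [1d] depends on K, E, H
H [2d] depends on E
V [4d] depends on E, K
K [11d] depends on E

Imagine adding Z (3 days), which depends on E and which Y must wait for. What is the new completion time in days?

20

Originally the workflow takes 20 days.
With Z inserted, Y now waits for max(E, K, Z).
New critical path: E→K→Y = 2+11+7 = 20 ⇒ 20 days.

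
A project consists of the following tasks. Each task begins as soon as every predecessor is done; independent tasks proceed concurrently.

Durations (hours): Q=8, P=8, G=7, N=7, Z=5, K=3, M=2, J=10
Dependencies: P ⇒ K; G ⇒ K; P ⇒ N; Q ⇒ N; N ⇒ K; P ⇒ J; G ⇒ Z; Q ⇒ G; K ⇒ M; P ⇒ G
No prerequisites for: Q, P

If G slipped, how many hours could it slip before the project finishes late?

0

The longest chain is Q→G→Z = 8+7+5 = 20; overall finish 20 hours.
G finishes as early as 15 and must finish by 15.
Slack of G = 8 − 8 = 0 hours.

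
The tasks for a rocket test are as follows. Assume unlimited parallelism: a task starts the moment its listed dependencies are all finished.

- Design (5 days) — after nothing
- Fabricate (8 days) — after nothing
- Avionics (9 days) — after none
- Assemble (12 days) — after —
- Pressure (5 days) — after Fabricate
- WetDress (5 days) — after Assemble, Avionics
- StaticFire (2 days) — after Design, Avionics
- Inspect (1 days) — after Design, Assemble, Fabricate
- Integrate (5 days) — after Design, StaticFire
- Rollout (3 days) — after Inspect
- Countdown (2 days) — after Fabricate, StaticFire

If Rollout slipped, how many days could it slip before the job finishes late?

Assemble→WetDress = 12+5 = 17 sets the makespan at 17 days.
Rollout finishes as early as 16 and must finish by 17.
Float = 17 − 16 = 1.

1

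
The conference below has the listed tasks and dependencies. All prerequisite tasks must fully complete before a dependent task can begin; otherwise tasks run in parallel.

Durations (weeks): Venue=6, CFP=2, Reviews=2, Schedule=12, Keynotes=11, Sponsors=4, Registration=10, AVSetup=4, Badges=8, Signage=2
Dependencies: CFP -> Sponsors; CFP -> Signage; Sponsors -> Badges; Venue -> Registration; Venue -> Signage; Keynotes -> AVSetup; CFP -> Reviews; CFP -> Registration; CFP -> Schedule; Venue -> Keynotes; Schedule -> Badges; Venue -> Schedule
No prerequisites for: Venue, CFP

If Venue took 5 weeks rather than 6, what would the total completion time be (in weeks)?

The binding path is Venue→Schedule→Badges = 6+12+8 = 26; finish at 26 weeks.
Since Venue is critical, the -1 change carries straight to that chain (now 25 weeks).
That remains the longest chain; total 25 weeks.

25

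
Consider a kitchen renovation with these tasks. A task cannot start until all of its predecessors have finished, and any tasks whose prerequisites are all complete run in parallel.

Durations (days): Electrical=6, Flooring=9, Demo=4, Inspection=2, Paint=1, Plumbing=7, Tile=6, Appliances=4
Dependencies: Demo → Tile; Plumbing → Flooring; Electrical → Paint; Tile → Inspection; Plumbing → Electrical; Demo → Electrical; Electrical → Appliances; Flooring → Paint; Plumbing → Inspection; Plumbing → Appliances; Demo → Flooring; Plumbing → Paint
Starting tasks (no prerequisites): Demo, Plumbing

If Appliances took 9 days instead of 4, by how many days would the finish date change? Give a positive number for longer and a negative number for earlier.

As given, the longest chain is Plumbing→Electrical→Appliances = 7+6+4 = 17, so the finish is 17 days.
Appliances is on the critical path; changing it to 9 makes that path 22 days.
No other chain overtakes it, so the finish is 22 days.
Change in finish: 22 − 17 = +5 days.

5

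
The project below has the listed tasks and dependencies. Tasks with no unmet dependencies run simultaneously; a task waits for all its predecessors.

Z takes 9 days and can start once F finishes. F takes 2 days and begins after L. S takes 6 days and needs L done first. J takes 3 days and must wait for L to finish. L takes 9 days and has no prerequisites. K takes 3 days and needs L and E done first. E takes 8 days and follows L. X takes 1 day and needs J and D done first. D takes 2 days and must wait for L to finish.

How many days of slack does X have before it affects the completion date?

L→F→Z = 9+2+9 = 20 sets the makespan at 20 days.
Longest path through X: 13 days (earliest finish 13, latest finish 20).
Slack of X = 19 − 12 = 7 days.

7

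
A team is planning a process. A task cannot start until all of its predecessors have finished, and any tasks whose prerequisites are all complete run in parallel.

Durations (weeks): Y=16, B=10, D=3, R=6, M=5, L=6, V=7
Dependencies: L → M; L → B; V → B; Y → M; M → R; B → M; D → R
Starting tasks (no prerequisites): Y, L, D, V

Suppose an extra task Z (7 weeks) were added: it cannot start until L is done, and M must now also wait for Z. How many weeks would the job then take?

28

Originally the job takes 28 weeks.
With Z inserted, M now waits for max(L, Y, B, Z).
New critical path: V→B→M→R = 7+10+5+6 = 28 ⇒ 28 weeks.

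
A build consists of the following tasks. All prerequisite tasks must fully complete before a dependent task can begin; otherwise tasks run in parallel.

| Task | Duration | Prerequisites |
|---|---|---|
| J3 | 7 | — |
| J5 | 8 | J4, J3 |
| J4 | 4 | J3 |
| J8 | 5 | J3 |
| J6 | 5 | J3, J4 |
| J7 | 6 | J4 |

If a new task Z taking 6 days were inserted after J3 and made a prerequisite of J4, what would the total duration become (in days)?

Originally the schedule takes 19 days.
With Z inserted, J4 now waits for max(J3, Z).
New critical path: J3→Z→J4→J5 = 7+6+4+8 = 25 ⇒ 25 days.

25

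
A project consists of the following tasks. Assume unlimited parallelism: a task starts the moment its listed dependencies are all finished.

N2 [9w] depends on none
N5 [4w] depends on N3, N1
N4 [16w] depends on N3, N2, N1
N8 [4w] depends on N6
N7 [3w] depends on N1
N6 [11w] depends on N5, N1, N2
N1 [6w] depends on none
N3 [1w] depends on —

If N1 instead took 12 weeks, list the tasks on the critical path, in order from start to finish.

Actual critical path: N1→N5→N6→N8 = 6+4+11+4 = 25 ⇒ 25 weeks.
Since N1 is critical, the +6 change carries straight to that chain (now 31 weeks).
The critical path is still N1→N5→N6→N8; finish is now 31 weeks.

N1, N5, N6, N8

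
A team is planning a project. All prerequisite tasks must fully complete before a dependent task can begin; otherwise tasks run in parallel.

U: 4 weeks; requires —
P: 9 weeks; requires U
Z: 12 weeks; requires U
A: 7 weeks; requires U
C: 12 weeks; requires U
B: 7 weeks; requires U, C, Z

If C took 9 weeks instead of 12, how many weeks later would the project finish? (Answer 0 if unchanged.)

0

Baseline: U→C→B = 4+12+7 = 23 → 23 weeks.
C lies on that path, so at 9 weeks the path becomes 20 weeks.
Now U→Z→B = 4+12+7 = 23 is longest, so the finish becomes 23 weeks.
Change in finish: 23 − 23 = +0 weeks.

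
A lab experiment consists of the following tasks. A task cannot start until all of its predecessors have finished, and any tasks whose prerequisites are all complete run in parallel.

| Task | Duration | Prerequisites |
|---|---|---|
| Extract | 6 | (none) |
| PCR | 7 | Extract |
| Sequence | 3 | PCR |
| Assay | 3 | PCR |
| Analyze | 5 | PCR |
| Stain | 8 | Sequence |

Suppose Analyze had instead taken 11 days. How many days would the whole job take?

Actual critical path: Extract→PCR→Sequence→Stain = 6+7+3+8 = 24 ⇒ 24 days.
Analyze has 6 days of float (longest path through it is 18).
The critical path is still Extract→PCR→Sequence→Stain; finish is now 24 days.

24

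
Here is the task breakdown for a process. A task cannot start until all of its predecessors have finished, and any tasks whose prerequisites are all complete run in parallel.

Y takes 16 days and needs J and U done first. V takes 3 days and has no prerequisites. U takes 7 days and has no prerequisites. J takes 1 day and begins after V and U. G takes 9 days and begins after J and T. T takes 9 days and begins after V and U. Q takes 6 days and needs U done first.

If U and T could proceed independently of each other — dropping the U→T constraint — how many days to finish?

With the dependency in place, U→T→G = 7+9+9 = 25 sets the finish at 25 days.
Without U→T, T's earliest start moves from 7 to 3.
After: U→J→Y = 7+1+16 = 24 → 24 days.

24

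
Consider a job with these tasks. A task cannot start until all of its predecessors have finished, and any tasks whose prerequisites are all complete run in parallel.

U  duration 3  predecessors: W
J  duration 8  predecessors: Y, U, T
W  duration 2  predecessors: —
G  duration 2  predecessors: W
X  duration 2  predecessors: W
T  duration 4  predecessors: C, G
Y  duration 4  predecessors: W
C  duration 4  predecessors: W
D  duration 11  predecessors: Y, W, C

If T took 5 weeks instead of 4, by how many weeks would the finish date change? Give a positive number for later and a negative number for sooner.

As given, the longest chain is W→C→T→J = 2+4+4+8 = 18, so the finish is 18 weeks.
Since T is critical, the +1 change carries straight to that chain (now 19 weeks).
The critical path is still W→C→T→J; finish is now 19 weeks.
Change in finish: 19 − 18 = +1 weeks.

1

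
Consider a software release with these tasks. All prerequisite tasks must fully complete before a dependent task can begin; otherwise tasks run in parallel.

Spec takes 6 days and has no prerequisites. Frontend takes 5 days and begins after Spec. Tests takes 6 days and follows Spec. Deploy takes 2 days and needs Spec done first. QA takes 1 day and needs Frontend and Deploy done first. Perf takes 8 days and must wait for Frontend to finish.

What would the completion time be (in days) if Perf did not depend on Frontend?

12

Original critical path: Spec→Frontend→Perf = 6+5+8 = 19 ⇒ 19 days.
Without Frontend→Perf, Perf's earliest start moves from 11 to 0.
The longest chain is now Spec→Frontend→QA = 6+5+1 = 12, so the software release takes 12 days.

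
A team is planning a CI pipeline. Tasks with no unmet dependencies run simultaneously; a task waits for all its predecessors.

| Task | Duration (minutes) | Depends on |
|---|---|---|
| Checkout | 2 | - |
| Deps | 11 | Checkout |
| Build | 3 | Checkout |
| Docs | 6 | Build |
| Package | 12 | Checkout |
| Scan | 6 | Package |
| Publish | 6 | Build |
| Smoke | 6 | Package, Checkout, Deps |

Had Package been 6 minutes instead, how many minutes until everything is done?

19

The binding path is Checkout→Package→Scan = 2+12+6 = 20; finish at 20 minutes.
Package is on the critical path; changing it to 6 makes that path 14 minutes.
New critical path: Checkout→Deps→Smoke = 2+11+6 = 19 ⇒ 19 minutes.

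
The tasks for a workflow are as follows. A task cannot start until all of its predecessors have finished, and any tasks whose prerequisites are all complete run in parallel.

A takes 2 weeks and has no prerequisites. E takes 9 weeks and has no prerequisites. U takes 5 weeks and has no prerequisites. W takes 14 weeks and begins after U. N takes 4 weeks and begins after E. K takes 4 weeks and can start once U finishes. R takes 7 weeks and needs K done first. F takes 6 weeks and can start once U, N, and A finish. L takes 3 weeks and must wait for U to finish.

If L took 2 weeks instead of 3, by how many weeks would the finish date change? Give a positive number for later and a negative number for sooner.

Actual critical path: E→N→F = 9+4+6 = 19 ⇒ 19 weeks.
L is off the critical path — its longest chain is 8 weeks, giving 11 of slack.
The critical path is still E→N→F; finish is now 19 weeks.
Change in finish: 19 − 19 = +0 weeks.

0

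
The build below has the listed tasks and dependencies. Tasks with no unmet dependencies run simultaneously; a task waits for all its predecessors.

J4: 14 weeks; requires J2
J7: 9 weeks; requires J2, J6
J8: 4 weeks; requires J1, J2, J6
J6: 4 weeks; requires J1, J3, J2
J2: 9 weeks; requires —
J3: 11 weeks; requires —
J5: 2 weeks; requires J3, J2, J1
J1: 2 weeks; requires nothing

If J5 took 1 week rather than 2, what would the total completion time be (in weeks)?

24

Baseline: J3→J6→J7 = 11+4+9 = 24 → 24 weeks.
The longest path through J5 is only 13 weeks, so J5 has float 11.
That remains the longest chain; total 24 weeks.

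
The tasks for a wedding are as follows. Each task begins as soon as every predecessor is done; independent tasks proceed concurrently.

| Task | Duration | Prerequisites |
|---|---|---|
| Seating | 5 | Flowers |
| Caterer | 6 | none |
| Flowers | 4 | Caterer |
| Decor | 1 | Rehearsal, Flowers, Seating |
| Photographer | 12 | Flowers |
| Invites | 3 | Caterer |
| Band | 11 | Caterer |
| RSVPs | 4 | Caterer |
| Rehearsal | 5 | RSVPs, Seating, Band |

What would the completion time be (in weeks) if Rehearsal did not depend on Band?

22

Original critical path: Caterer→Band→Rehearsal→Decor = 6+11+5+1 = 23 ⇒ 23 weeks.
Without Band→Rehearsal, Rehearsal's earliest start moves from 17 to 15.
After: Caterer→Flowers→Photographer = 6+4+12 = 22 → 22 weeks.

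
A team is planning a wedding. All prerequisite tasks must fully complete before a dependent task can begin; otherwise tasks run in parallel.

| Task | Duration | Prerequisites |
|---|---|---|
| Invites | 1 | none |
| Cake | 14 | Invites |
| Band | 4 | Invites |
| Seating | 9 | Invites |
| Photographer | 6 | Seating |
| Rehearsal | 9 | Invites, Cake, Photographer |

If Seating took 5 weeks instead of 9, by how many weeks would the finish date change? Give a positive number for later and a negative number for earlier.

Actual critical path: Invites→Seating→Photographer→Rehearsal = 1+9+6+9 = 25 ⇒ 25 weeks.
Seating is on the critical path; changing it to 5 makes that path 21 weeks.
The binding chain switches to Invites→Cake→Rehearsal = 1+14+9 = 24; finish 24 weeks.
Change in finish: 24 − 25 = -1 weeks.

-1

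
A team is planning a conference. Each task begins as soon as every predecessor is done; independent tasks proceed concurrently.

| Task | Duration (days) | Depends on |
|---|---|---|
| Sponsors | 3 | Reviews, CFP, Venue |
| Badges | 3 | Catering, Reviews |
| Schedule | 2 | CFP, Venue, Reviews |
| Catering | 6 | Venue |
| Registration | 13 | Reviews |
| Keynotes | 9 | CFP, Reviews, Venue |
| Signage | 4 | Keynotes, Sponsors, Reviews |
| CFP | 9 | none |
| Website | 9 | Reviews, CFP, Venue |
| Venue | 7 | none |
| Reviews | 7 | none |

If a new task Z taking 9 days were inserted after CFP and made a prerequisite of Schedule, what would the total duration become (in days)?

22

Originally the job takes 22 days.
With Z inserted, Schedule now waits for max(CFP, Venue, Reviews, Z).
New critical path: CFP→Keynotes→Signage = 9+9+4 = 22 ⇒ 22 days.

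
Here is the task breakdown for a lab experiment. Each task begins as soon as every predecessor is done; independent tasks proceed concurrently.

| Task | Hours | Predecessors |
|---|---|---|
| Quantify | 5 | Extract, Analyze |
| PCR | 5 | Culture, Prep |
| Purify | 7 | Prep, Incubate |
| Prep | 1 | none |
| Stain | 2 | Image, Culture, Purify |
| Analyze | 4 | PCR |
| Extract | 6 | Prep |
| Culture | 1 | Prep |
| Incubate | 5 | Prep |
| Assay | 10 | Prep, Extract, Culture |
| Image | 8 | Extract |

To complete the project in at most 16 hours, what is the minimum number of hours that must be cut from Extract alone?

1

Current finish: 17 hours; target: 16.
Extract is on every critical path, so each hour cut from Extract cuts the finish by one (this holds down to a finish of 16).
Need 17 − 16 = 1 hour off Extract → Extract becomes 5 hours, finish becomes 16.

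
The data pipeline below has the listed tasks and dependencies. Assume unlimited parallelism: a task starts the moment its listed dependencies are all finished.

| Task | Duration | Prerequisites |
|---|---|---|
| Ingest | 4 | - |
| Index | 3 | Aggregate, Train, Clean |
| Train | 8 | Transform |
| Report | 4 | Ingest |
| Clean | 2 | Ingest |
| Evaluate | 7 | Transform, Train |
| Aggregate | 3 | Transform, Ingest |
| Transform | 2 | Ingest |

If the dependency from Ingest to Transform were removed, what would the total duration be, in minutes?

Before: longest chain Ingest→Transform→Train→Evaluate = 4+2+8+7 = 21, finish 21.
Without Ingest→Transform, Transform's earliest start moves from 4 to 0.
New critical path: Transform→Train→Evaluate = 2+8+7 = 17 ⇒ 17 minutes.

17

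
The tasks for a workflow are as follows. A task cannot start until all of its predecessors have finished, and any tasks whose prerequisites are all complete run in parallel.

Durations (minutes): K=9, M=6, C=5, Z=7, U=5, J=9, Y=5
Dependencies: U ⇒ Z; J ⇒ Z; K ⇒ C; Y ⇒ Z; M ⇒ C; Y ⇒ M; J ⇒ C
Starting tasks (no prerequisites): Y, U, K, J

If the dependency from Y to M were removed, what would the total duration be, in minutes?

Before: longest chain Y→M→C = 5+6+5 = 16, finish 16.
Without Y→M, M's earliest start moves from 5 to 0.
After: J→Z = 9+7 = 16 → 16 minutes.

16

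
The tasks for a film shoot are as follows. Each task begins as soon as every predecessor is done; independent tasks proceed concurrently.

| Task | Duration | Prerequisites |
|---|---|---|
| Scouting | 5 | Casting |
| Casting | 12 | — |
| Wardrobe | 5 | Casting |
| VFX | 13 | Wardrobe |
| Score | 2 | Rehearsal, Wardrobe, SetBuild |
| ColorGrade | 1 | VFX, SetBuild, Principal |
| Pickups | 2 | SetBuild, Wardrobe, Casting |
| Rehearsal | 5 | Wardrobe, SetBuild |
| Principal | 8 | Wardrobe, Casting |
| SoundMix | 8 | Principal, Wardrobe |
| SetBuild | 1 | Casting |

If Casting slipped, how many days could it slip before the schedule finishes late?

0

Casting→Wardrobe→Principal→SoundMix = 12+5+8+8 = 33 sets the makespan at 33 days.
Longest path through Casting: 33 days (earliest finish 12, latest finish 12).
Float = 33 − 33 = 0.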